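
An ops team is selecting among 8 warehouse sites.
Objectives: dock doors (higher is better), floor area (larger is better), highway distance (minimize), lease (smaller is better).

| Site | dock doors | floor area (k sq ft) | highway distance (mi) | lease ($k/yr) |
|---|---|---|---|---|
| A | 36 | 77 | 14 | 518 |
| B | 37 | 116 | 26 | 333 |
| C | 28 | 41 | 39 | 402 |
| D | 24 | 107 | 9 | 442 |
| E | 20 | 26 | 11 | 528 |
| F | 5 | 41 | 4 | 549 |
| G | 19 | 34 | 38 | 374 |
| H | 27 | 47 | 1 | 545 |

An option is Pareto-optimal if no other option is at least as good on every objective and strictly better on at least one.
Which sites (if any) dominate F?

H: dock doors 27≥5, floor area 47≥41, highway distance 1≤4, lease 545≤549 — dominates F.
Others (A, B, C, D, E, G) are each worse than F on at least one objective.

H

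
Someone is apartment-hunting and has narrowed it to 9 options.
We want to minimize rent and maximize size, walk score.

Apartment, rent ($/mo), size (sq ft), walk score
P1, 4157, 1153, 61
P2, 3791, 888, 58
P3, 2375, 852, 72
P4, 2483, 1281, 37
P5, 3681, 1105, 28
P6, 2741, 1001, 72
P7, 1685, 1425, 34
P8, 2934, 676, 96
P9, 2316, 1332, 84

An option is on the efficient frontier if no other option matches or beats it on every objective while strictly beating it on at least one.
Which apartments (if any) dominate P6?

P9: rent 2316≤2741, size 1332≥1001, walk score 84≥72 — dominates P6.
Others (P1, P2, P3, P4, P5, P7, P8) are each worse than P6 on at least one objective.

P9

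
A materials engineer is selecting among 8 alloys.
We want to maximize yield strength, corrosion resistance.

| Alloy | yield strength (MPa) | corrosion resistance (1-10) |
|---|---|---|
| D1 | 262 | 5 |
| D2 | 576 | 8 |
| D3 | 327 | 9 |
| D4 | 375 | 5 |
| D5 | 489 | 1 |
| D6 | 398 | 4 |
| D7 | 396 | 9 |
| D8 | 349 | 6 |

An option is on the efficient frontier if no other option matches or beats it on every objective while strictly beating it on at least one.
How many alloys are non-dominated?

2

D1: dominated by D2 (yield strength 576≥262, corrosion resistance 8≥5).
D2: not dominated (best yield strength).
D3: dominated by D7 (yield strength 396≥327, corrosion resistance 9≥9).
D4: dominated by D2 (yield strength 576≥375, corrosion resistance 8≥5).
D5: dominated by D2 (yield strength 576≥489, corrosion resistance 8≥1).
D6: dominated by D2 (yield strength 576≥398, corrosion resistance 8≥4).
D7: not dominated.
D8: dominated by D2 (yield strength 576≥349, corrosion resistance 8≥6).
Pareto-optimal: D2, D7 → 2.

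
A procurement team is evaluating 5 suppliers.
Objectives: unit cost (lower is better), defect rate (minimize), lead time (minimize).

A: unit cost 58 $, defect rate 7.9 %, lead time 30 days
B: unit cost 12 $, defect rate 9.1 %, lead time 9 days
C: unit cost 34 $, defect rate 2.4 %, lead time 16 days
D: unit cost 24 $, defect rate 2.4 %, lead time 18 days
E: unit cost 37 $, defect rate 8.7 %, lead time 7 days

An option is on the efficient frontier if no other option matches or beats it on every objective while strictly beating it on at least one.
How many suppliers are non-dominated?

A: dominated by C (unit cost 34≤58, defect rate 2.4≤7.9, lead time 16≤30).
B: not dominated (best unit cost).
C: not dominated.
D: not dominated.
E: not dominated (best lead time).
Pareto-optimal: B, C, D, E → 4.

4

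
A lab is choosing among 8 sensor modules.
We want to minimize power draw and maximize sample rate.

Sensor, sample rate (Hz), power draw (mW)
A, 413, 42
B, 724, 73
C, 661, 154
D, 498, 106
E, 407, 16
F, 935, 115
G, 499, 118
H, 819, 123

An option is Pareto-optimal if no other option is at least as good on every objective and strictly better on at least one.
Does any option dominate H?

Yes

F vs H: sample rate 935≥819, power draw 115≤123 — F is at least as good on every objective and strictly better on at least one, so F dominates H.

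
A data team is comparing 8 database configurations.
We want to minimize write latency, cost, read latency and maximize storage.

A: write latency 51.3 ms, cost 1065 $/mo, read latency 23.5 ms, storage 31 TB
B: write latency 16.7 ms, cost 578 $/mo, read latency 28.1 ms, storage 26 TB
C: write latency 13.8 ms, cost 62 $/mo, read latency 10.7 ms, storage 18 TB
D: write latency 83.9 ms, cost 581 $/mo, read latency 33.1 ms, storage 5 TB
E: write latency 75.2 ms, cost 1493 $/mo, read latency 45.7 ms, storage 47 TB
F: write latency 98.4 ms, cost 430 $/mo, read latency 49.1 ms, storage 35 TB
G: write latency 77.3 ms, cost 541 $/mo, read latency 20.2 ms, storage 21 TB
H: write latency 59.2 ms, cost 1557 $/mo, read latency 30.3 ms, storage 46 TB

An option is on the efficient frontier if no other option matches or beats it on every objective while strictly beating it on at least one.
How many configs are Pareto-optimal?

7

A: not dominated.
B: not dominated.
C: not dominated (best write latency).
D: dominated by B (write latency 16.7≤83.9, cost 578≤581, read latency 28.1≤33.1, storage 26≥5).
E: not dominated (best storage).
F: not dominated.
G: not dominated.
H: not dominated.
Pareto-optimal: A, B, C, E, F, G, H → 7.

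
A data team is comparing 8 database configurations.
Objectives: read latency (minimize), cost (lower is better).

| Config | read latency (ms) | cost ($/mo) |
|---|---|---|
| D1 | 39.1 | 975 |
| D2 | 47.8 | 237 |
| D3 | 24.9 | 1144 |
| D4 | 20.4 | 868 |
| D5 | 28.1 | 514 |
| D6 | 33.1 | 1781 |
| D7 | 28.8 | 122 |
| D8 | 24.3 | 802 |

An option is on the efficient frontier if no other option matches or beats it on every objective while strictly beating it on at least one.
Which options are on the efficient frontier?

D1: dominated by D4 (read latency 20.4≤39.1, cost 868≤975).
D2: dominated by D7 (read latency 28.8≤47.8, cost 122≤237).
D3: dominated by D4 (read latency 20.4≤24.9, cost 868≤1144).
D4: not dominated (best read latency).
D5: not dominated.
D6: dominated by D3 (read latency 24.9≤33.1, cost 1144≤1781).
D7: not dominated (best cost).
D8: not dominated.

D4, D5, D7, D8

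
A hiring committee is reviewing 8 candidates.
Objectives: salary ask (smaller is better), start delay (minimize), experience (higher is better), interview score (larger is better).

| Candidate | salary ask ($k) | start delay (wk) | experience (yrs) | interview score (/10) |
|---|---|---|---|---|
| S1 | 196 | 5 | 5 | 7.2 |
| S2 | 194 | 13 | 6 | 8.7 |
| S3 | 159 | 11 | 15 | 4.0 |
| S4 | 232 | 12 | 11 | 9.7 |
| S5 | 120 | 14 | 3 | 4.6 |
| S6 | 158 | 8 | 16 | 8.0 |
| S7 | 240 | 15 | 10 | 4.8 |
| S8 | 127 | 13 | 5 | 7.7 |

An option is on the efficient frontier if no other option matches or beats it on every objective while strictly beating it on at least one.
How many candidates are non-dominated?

6

S1: not dominated (best start delay).
S2: not dominated.
S3: dominated by S6 (salary ask 158≤159, start delay 8≤11, experience 16≥15, interview score 8.0≥4.0).
S4: not dominated (best interview score).
S5: not dominated (best salary ask).
S6: not dominated (best experience).
S7: dominated by S4 (salary ask 232≤240, start delay 12≤15, experience 11≥10, interview score 9.7≥4.8).
S8: not dominated.
Pareto-optimal: S1, S2, S4, S5, S6, S8 → 6.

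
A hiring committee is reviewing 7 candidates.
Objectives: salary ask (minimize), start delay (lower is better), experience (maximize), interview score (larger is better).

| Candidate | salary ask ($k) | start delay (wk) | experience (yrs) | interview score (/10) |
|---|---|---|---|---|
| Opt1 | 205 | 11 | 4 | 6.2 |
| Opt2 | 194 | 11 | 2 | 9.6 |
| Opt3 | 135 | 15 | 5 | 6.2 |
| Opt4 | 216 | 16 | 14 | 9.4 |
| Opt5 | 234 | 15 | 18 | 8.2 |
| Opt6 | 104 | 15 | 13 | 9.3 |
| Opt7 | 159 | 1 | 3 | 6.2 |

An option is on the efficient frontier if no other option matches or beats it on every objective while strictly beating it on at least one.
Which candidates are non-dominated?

Opt1, Opt2, Opt4, Opt5, Opt6, Opt7

Opt1: not dominated.
Opt2: not dominated (best interview score).
Opt3: dominated by Opt6 (salary ask 104≤135, start delay 15≤15, experience 13≥5, interview score 9.3≥6.2).
Opt4: not dominated.
Opt5: not dominated (best experience).
Opt6: not dominated (best salary ask).
Opt7: not dominated (best start delay).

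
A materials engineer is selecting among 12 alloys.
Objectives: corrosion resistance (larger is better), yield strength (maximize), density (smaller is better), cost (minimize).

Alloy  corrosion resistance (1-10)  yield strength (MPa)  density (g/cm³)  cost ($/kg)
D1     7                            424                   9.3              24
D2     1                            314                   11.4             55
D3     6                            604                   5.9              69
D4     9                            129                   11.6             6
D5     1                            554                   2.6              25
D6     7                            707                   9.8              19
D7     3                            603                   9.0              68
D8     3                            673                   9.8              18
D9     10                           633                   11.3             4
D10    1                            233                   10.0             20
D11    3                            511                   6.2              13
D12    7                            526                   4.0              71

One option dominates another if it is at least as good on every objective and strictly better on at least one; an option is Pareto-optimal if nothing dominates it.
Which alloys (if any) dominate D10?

D6: corrosion resistance 7≥1, yield strength 707≥233, density 9.8≤10.0, cost 19≤20 — dominates D10.
D8: corrosion resistance 3≥1, yield strength 673≥233, density 9.8≤10.0, cost 18≤20 — dominates D10.
D11: corrosion resistance 3≥1, yield strength 511≥233, density 6.2≤10.0, cost 13≤20 — dominates D10.
Others (D1, D2, D3, D4, D5, D7, D9, D12) are each worse than D10 on at least one objective.

D6, D8, D11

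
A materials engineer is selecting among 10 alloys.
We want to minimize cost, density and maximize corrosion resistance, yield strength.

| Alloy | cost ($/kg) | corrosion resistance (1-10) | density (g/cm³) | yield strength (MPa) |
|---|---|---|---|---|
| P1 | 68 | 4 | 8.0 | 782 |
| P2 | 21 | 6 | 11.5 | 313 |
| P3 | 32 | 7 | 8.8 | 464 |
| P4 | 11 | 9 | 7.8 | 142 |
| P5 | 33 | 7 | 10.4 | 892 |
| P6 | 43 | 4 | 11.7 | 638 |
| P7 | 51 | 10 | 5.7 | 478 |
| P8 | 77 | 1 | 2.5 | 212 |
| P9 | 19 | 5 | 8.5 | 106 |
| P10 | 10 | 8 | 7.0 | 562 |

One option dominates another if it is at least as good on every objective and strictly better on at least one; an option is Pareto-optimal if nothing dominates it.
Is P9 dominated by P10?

P10 vs P9: cost 10≤19, corrosion resistance 8≥5, density 7.0≤8.5, yield strength 562≥106 — P10 is at least as good on every objective with at least one strict improvement.

Yes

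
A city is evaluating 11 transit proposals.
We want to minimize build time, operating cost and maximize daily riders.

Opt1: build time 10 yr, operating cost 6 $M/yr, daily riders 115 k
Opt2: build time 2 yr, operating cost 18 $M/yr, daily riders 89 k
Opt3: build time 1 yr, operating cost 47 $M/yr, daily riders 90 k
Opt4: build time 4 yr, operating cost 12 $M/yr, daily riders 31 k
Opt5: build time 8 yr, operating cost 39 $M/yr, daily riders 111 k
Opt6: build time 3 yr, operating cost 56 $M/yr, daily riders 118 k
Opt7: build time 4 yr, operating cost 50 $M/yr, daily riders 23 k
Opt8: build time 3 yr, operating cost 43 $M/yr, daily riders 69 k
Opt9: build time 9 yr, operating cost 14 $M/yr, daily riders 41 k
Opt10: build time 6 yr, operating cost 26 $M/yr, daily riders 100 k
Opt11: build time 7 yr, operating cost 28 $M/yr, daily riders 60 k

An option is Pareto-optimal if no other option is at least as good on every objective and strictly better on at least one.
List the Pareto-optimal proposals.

Opt1, Opt2, Opt3, Opt4, Opt5, Opt6, Opt9, Opt10

Opt1: not dominated (best operating cost).
Opt2: not dominated.
Opt3: not dominated (best build time).
Opt4: not dominated.
Opt5: not dominated.
Opt6: not dominated (best daily riders).
Opt7: dominated by Opt2 (build time 2≤4, operating cost 18≤50, daily riders 89≥23).
Opt8: dominated by Opt2 (build time 2≤3, operating cost 18≤43, daily riders 89≥69).
Opt9: not dominated.
Opt10: not dominated.
Opt11: dominated by Opt2 (build time 2≤7, operating cost 18≤28, daily riders 89≥60).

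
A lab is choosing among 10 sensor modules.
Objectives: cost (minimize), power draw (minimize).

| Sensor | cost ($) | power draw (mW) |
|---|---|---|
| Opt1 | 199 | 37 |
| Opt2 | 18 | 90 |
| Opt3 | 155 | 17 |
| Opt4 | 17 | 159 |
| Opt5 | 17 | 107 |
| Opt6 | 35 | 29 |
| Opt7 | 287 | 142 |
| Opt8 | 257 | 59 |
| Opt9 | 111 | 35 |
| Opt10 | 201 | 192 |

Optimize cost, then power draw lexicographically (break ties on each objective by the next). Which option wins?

First minimize cost: best is 17, kept {Opt4, Opt5}.
Then minimize power draw: best is 107, kept {Opt5}.

Opt5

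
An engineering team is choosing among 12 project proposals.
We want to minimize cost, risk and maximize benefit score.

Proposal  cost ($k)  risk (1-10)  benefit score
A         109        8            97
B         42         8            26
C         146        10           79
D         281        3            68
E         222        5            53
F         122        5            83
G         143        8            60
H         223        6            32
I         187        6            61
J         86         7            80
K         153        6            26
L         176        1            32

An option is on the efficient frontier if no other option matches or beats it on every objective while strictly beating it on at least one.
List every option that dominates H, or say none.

E, F, I, L

E: cost 222≤223, risk 5≤6, benefit score 53≥32 — dominates H.
F: cost 122≤223, risk 5≤6, benefit score 83≥32 — dominates H.
I: cost 187≤223, risk 6≤6, benefit score 61≥32 — dominates H.
L: cost 176≤223, risk 1≤6, benefit score 32≥32 — dominates H.
Others (A, B, C, D, G, J, K) are each worse than H on at least one objective.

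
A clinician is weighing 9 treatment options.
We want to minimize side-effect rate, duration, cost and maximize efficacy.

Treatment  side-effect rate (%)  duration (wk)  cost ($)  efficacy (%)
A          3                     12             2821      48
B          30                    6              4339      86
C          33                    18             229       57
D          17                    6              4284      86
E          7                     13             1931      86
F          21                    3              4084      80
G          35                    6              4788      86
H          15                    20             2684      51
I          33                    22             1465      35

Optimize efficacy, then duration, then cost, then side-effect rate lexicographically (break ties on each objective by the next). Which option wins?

First maximize efficacy: best is 86, kept {B, D, E, G}.
Then minimize duration: best is 6, kept {B, D, G}.
Then minimize cost: best is 4284, kept {D}.

D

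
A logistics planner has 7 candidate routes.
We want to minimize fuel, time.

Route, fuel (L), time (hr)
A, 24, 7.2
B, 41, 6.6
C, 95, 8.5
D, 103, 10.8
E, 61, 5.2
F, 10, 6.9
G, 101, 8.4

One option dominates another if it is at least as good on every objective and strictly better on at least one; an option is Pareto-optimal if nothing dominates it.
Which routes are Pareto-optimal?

A: dominated by F (fuel 10≤24, time 6.9≤7.2).
B: not dominated.
C: dominated by A (fuel 24≤95, time 7.2≤8.5).
D: dominated by A (fuel 24≤103, time 7.2≤10.8).
E: not dominated (best time).
F: not dominated (best fuel).
G: dominated by A (fuel 24≤101, time 7.2≤8.4).

B, E, F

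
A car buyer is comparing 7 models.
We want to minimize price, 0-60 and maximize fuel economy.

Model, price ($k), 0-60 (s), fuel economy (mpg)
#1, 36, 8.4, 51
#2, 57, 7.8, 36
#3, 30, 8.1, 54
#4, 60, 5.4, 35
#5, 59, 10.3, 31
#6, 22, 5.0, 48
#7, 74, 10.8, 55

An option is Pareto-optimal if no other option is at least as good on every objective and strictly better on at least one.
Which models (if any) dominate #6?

none

#1: worse on price (36 vs 22).
#2: worse on price (57 vs 22).
#3: worse on price (30 vs 22).
#4: worse on price (60 vs 22).
#5: worse on price (59 vs 22).
#7: worse on price (74 vs 22).
No option dominates #6.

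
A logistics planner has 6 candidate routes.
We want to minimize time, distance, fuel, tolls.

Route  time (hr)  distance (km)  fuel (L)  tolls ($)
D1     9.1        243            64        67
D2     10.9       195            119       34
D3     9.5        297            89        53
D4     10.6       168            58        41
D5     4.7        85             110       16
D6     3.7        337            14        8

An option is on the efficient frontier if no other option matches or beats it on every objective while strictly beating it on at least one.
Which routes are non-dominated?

D1: not dominated.
D2: dominated by D5 (time 4.7≤10.9, distance 85≤195, fuel 110≤119, tolls 16≤34).
D3: not dominated.
D4: not dominated.
D5: not dominated (best distance).
D6: not dominated (best time).

D1, D3, D4, D5, D6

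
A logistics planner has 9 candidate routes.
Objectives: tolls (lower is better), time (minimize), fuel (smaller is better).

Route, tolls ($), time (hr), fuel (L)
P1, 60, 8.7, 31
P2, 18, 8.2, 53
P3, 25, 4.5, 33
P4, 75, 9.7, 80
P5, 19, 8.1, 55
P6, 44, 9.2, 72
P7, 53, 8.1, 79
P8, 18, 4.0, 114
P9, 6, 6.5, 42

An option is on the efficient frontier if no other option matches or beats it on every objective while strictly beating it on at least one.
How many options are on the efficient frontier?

P1: not dominated (best fuel).
P2: dominated by P9 (tolls 6≤18, time 6.5≤8.2, fuel 42≤53).
P3: not dominated.
P4: dominated by P1 (tolls 60≤75, time 8.7≤9.7, fuel 31≤80).
P5: dominated by P9 (tolls 6≤19, time 6.5≤8.1, fuel 42≤55).
P6: dominated by P2 (tolls 18≤44, time 8.2≤9.2, fuel 53≤72).
P7: dominated by P3 (tolls 25≤53, time 4.5≤8.1, fuel 33≤79).
P8: not dominated (best time).
P9: not dominated (best tolls).
Pareto-optimal: P1, P3, P8, P9 → 4.

4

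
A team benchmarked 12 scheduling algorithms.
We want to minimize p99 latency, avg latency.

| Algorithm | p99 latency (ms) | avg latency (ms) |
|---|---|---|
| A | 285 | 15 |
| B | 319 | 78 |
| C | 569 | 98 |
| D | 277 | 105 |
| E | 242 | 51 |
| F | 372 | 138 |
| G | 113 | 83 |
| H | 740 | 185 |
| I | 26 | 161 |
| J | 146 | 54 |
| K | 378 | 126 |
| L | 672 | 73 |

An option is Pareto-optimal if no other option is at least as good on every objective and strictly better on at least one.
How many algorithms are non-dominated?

A: not dominated (best avg latency).
B: dominated by A (p99 latency 285≤319, avg latency 15≤78).
C: dominated by A (p99 latency 285≤569, avg latency 15≤98).
D: dominated by E (p99 latency 242≤277, avg latency 51≤105).
E: not dominated.
F: dominated by A (p99 latency 285≤372, avg latency 15≤138).
G: not dominated.
H: dominated by A (p99 latency 285≤740, avg latency 15≤185).
I: not dominated (best p99 latency).
J: not dominated.
K: dominated by A (p99 latency 285≤378, avg latency 15≤126).
L: dominated by A (p99 latency 285≤672, avg latency 15≤73).
Pareto-optimal: A, E, G, I, J → 5.

5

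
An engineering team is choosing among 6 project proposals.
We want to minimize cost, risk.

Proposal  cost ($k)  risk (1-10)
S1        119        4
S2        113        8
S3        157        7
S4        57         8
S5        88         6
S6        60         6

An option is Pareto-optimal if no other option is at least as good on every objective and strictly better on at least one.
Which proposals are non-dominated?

S1, S4, S6

S1: not dominated (best risk).
S2: dominated by S4 (cost 57≤113, risk 8≤8).
S3: dominated by S1 (cost 119≤157, risk 4≤7).
S4: not dominated (best cost).
S5: dominated by S6 (cost 60≤88, risk 6≤6).
S6: not dominated.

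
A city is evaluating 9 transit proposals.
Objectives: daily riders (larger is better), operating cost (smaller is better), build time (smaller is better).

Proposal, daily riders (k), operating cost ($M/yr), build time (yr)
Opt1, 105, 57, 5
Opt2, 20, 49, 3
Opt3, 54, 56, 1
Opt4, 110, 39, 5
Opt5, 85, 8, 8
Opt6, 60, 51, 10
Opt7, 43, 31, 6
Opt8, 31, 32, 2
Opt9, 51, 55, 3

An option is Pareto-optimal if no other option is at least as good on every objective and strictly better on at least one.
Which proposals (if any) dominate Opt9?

Opt1: worse on operating cost (57 vs 55).
Opt2: worse on daily riders (20 vs 51).
Opt3: worse on operating cost (56 vs 55).
Opt4: worse on build time (5 vs 3).
Opt5: worse on build time (8 vs 3).
Opt6: worse on build time (10 vs 3).
Opt7: worse on daily riders (43 vs 51).
Opt8: worse on daily riders (31 vs 51).
No option dominates Opt9.

none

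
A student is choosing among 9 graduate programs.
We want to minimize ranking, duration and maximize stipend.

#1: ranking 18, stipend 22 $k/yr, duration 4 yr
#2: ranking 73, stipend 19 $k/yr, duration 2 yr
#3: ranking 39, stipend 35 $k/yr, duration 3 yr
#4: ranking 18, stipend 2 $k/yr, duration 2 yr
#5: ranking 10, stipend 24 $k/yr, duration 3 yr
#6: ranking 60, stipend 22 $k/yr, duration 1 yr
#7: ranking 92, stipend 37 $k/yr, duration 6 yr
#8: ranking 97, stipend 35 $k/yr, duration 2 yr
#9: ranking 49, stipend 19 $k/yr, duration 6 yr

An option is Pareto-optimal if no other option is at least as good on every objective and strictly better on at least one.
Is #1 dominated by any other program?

Yes

#5 vs #1: ranking 10≤18, stipend 24≥22, duration 3≤4 — #5 is at least as good on every objective and strictly better on at least one, so #5 dominates #1.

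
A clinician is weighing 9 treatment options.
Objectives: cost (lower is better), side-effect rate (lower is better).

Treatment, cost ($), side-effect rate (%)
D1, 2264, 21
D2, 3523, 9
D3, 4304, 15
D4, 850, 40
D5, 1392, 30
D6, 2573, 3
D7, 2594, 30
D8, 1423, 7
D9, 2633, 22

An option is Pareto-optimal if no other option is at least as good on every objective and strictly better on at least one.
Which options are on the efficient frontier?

D4, D5, D6, D8

D1: dominated by D8 (cost 1423≤2264, side-effect rate 7≤21).
D2: dominated by D6 (cost 2573≤3523, side-effect rate 3≤9).
D3: dominated by D2 (cost 3523≤4304, side-effect rate 9≤15).
D4: not dominated (best cost).
D5: not dominated.
D6: not dominated (best side-effect rate).
D7: dominated by D1 (cost 2264≤2594, side-effect rate 21≤30).
D8: not dominated.
D9: dominated by D1 (cost 2264≤2633, side-effect rate 21≤22).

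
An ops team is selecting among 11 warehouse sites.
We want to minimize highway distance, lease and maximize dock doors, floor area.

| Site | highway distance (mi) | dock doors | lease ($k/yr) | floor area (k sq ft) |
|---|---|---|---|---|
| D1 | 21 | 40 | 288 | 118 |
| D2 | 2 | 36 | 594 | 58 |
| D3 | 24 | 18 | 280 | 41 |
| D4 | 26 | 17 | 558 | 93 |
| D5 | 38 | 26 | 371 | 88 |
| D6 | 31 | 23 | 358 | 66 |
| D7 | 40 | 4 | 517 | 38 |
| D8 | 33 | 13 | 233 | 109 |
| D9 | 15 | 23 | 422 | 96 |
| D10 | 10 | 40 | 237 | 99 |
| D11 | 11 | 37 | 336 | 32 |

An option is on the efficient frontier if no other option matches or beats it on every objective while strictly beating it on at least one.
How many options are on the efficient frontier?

4

D1: not dominated (best floor area).
D2: not dominated (best highway distance).
D3: dominated by D10 (highway distance 10≤24, dock doors 40≥18, lease 237≤280, floor area 99≥41).
D4: dominated by D1 (highway distance 21≤26, dock doors 40≥17, lease 288≤558, floor area 118≥93).
D5: dominated by D1 (highway distance 21≤38, dock doors 40≥26, lease 288≤371, floor area 118≥88).
D6: dominated by D1 (highway distance 21≤31, dock doors 40≥23, lease 288≤358, floor area 118≥66).
D7: dominated by D1 (highway distance 21≤40, dock doors 40≥4, lease 288≤517, floor area 118≥38).
D8: not dominated (best lease).
D9: dominated by D10 (highway distance 10≤15, dock doors 40≥23, lease 237≤422, floor area 99≥96).
D10: not dominated.
D11: dominated by D10 (highway distance 10≤11, dock doors 40≥37, lease 237≤336, floor area 99≥32).
Pareto-optimal: D1, D2, D8, D10 → 4.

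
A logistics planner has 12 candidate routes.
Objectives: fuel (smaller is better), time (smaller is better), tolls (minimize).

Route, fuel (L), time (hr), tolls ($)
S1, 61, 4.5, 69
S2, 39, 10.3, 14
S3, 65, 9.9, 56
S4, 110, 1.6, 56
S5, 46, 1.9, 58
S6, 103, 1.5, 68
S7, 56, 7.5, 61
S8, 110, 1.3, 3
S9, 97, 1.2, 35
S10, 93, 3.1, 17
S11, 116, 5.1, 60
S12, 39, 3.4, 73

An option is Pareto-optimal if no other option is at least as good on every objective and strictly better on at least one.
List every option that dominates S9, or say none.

none

S1: worse on time (4.5 vs 1.2).
S2: worse on time (10.3 vs 1.2).
S3: worse on time (9.9 vs 1.2).
S4: worse on fuel (110 vs 97).
S5: worse on time (1.9 vs 1.2).
S6: worse on fuel (103 vs 97).
S7: worse on time (7.5 vs 1.2).
S8: worse on fuel (110 vs 97).
S10: worse on time (3.1 vs 1.2).
S11: worse on fuel (116 vs 97).
S12: worse on time (3.4 vs 1.2).
No option dominates S9.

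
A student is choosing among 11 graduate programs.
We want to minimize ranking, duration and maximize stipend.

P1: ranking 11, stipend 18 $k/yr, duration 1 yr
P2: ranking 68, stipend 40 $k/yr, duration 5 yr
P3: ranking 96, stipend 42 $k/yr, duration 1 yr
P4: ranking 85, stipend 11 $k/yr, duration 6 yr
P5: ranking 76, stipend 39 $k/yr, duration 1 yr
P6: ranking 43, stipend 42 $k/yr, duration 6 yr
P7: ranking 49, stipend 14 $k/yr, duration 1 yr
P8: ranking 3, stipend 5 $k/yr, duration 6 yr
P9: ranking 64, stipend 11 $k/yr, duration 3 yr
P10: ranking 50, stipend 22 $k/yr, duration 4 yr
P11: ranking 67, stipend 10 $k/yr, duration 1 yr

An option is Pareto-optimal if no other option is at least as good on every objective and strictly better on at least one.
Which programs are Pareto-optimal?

P1: not dominated.
P2: not dominated.
P3: not dominated.
P4: dominated by P1 (ranking 11≤85, stipend 18≥11, duration 1≤6).
P5: not dominated.
P6: not dominated.
P7: dominated by P1 (ranking 11≤49, stipend 18≥14, duration 1≤1).
P8: not dominated (best ranking).
P9: dominated by P1 (ranking 11≤64, stipend 18≥11, duration 1≤3).
P10: not dominated.
P11: dominated by P1 (ranking 11≤67, stipend 18≥10, duration 1≤1).

P1, P2, P3, P5, P6, P8, P10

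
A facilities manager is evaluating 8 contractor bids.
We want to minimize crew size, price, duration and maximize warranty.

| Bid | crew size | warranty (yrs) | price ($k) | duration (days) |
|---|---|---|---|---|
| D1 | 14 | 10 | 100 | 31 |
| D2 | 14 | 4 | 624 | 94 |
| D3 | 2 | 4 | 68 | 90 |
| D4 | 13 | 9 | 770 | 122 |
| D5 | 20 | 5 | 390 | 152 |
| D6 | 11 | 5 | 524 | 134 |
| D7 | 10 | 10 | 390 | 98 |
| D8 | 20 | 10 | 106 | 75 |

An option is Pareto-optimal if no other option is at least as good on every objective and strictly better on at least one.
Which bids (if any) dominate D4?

D7: crew size 10≤13, warranty 10≥9, price 390≤770, duration 98≤122 — dominates D4.
Others (D1, D2, D3, D5, D6, D8) are each worse than D4 on at least one objective.

D7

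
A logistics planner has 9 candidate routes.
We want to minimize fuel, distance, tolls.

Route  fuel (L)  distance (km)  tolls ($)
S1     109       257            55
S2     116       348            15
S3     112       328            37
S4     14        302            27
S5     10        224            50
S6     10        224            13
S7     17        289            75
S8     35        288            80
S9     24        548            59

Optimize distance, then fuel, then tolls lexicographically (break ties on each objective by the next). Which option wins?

First minimize distance: best is 224, kept {S5, S6}.
Then minimize fuel: best is 10, kept {S5, S6}.
Then minimize tolls: best is 13, kept {S6}.

S6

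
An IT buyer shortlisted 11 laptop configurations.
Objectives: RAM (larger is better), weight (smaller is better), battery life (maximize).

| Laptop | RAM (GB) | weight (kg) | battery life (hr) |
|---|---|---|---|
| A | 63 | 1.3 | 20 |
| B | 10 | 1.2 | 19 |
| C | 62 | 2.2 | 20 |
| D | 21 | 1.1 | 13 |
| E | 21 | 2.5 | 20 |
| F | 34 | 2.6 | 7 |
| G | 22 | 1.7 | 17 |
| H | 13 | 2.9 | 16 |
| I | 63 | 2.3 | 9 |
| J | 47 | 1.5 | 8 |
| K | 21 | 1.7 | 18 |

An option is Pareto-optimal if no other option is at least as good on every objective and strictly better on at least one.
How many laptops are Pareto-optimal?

A: not dominated.
B: not dominated.
C: dominated by A (RAM 63≥62, weight 1.3≤2.2, battery life 20≥20).
D: not dominated (best weight).
E: dominated by A (RAM 63≥21, weight 1.3≤2.5, battery life 20≥20).
F: dominated by A (RAM 63≥34, weight 1.3≤2.6, battery life 20≥7).
G: dominated by A (RAM 63≥22, weight 1.3≤1.7, battery life 20≥17).
H: dominated by A (RAM 63≥13, weight 1.3≤2.9, battery life 20≥16).
I: dominated by A (RAM 63≥63, weight 1.3≤2.3, battery life 20≥9).
J: dominated by A (RAM 63≥47, weight 1.3≤1.5, battery life 20≥8).
K: dominated by A (RAM 63≥21, weight 1.3≤1.7, battery life 20≥18).
Pareto-optimal: A, B, D → 3.

3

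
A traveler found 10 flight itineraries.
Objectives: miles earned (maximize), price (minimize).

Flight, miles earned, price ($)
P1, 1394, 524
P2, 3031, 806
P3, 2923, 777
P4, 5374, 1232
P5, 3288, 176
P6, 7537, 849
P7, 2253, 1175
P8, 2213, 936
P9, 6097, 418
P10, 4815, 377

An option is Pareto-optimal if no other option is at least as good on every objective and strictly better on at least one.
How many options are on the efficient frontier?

4

P1: dominated by P5 (miles earned 3288≥1394, price 176≤524).
P2: dominated by P5 (miles earned 3288≥3031, price 176≤806).
P3: dominated by P5 (miles earned 3288≥2923, price 176≤777).
P4: dominated by P6 (miles earned 7537≥5374, price 849≤1232).
P5: not dominated (best price).
P6: not dominated (best miles earned).
P7: dominated by P2 (miles earned 3031≥2253, price 806≤1175).
P8: dominated by P2 (miles earned 3031≥2213, price 806≤936).
P9: not dominated.
P10: not dominated.
Pareto-optimal: P5, P6, P9, P10 → 4.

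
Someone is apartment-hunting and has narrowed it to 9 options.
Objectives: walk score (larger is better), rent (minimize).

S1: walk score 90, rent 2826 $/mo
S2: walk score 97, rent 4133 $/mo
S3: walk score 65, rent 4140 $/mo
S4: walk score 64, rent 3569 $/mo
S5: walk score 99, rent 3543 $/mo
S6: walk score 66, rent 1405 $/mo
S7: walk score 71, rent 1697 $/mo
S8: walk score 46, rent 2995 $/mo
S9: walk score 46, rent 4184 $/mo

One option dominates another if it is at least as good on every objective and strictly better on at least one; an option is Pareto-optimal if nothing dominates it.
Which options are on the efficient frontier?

S1: not dominated.
S2: dominated by S5 (walk score 99≥97, rent 3543≤4133).
S3: dominated by S1 (walk score 90≥65, rent 2826≤4140).
S4: dominated by S1 (walk score 90≥64, rent 2826≤3569).
S5: not dominated (best walk score).
S6: not dominated (best rent).
S7: not dominated.
S8: dominated by S1 (walk score 90≥46, rent 2826≤2995).
S9: dominated by S1 (walk score 90≥46, rent 2826≤4184).

S1, S5, S6, S7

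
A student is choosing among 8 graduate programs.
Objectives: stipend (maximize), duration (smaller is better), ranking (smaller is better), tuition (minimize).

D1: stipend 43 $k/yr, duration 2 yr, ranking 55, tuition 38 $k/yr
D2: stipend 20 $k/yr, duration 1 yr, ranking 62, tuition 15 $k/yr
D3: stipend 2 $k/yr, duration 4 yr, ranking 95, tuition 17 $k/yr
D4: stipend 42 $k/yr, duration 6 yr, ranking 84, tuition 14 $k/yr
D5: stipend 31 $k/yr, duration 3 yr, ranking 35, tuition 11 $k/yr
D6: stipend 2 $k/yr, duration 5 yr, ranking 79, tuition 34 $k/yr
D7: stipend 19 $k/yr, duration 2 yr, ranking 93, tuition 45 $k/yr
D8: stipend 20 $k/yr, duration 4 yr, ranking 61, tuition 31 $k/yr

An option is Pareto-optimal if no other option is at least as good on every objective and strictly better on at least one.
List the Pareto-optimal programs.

D1, D2, D4, D5

D1: not dominated (best stipend).
D2: not dominated (best duration).
D3: dominated by D2 (stipend 20≥2, duration 1≤4, ranking 62≤95, tuition 15≤17).
D4: not dominated.
D5: not dominated (best ranking).
D6: dominated by D2 (stipend 20≥2, duration 1≤5, ranking 62≤79, tuition 15≤34).
D7: dominated by D1 (stipend 43≥19, duration 2≤2, ranking 55≤93, tuition 38≤45).
D8: dominated by D5 (stipend 31≥20, duration 3≤4, ranking 35≤61, tuition 11≤31).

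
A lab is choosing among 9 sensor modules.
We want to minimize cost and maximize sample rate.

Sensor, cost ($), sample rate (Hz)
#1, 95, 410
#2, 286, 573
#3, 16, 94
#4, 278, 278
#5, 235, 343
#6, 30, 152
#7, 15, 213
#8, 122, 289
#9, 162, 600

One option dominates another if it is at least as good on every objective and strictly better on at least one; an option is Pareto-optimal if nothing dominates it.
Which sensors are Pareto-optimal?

#1: not dominated.
#2: dominated by #9 (cost 162≤286, sample rate 600≥573).
#3: dominated by #7 (cost 15≤16, sample rate 213≥94).
#4: dominated by #1 (cost 95≤278, sample rate 410≥278).
#5: dominated by #1 (cost 95≤235, sample rate 410≥343).
#6: dominated by #7 (cost 15≤30, sample rate 213≥152).
#7: not dominated (best cost).
#8: dominated by #1 (cost 95≤122, sample rate 410≥289).
#9: not dominated (best sample rate).

#1, #7, #9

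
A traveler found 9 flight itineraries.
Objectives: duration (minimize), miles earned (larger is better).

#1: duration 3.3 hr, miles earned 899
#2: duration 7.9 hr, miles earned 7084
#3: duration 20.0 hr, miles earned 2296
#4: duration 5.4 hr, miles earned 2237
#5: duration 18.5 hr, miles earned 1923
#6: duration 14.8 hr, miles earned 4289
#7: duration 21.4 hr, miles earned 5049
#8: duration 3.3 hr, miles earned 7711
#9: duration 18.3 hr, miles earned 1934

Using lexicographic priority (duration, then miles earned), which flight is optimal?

First minimize duration: best is 3.3, kept {#1, #8}.
Then maximize miles earned: best is 7711, kept {#8}.

#8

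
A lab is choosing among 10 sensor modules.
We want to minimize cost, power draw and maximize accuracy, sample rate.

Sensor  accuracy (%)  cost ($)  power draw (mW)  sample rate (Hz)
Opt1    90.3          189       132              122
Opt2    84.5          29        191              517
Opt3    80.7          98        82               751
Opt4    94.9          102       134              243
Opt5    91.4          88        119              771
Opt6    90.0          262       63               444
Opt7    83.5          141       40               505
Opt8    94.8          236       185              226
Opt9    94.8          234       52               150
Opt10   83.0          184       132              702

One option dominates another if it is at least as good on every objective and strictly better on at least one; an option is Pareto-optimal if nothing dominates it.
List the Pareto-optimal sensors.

Opt1: dominated by Opt5 (accuracy 91.4≥90.3, cost 88≤189, power draw 119≤132, sample rate 771≥122).
Opt2: not dominated (best cost).
Opt3: not dominated.
Opt4: not dominated (best accuracy).
Opt5: not dominated (best sample rate).
Opt6: not dominated.
Opt7: not dominated (best power draw).
Opt8: dominated by Opt4 (accuracy 94.9≥94.8, cost 102≤236, power draw 134≤185, sample rate 243≥226).
Opt9: not dominated.
Opt10: dominated by Opt5 (accuracy 91.4≥83.0, cost 88≤184, power draw 119≤132, sample rate 771≥702).

Opt2, Opt3, Opt4, Opt5, Opt6, Opt7, Opt9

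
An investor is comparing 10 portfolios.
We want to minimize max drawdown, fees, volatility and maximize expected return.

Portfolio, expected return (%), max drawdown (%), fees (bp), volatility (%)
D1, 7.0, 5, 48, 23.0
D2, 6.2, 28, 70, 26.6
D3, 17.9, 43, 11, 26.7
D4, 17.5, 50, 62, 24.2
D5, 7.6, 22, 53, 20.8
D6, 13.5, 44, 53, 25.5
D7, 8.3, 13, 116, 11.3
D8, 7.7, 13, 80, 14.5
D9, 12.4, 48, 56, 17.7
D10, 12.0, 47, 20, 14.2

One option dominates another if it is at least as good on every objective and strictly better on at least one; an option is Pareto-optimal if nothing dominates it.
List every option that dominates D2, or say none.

D1: expected return 7.0≥6.2, max drawdown 5≤28, fees 48≤70, volatility 23.0≤26.6 — dominates D2.
D5: expected return 7.6≥6.2, max drawdown 22≤28, fees 53≤70, volatility 20.8≤26.6 — dominates D2.
Others (D3, D4, D6, D7, D8, D9, D10) are each worse than D2 on at least one objective.

D1, D5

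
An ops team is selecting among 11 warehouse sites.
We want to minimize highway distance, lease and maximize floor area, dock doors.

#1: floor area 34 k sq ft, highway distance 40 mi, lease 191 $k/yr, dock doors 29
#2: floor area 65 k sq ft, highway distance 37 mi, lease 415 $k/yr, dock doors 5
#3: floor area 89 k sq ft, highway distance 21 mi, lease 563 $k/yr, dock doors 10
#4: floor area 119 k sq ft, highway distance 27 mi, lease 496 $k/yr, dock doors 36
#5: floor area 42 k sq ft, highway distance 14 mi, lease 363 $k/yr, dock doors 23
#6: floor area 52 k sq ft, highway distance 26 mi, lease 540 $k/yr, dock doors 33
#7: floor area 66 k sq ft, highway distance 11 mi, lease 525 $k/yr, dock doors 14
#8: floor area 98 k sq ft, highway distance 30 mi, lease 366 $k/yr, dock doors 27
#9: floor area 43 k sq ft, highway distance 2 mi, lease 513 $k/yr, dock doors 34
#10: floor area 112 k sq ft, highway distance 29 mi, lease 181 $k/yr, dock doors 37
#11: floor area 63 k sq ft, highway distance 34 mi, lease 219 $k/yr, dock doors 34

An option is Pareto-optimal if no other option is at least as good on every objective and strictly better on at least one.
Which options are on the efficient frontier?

#3, #4, #5, #6, #7, #9, #10

#1: dominated by #10 (floor area 112≥34, highway distance 29≤40, lease 181≤191, dock doors 37≥29).
#2: dominated by #8 (floor area 98≥65, highway distance 30≤37, lease 366≤415, dock doors 27≥5).
#3: not dominated.
#4: not dominated (best floor area).
#5: not dominated.
#6: not dominated.
#7: not dominated.
#8: dominated by #10 (floor area 112≥98, highway distance 29≤30, lease 181≤366, dock doors 37≥27).
#9: not dominated (best highway distance).
#10: not dominated (best lease).
#11: dominated by #10 (floor area 112≥63, highway distance 29≤34, lease 181≤219, dock doors 37≥34).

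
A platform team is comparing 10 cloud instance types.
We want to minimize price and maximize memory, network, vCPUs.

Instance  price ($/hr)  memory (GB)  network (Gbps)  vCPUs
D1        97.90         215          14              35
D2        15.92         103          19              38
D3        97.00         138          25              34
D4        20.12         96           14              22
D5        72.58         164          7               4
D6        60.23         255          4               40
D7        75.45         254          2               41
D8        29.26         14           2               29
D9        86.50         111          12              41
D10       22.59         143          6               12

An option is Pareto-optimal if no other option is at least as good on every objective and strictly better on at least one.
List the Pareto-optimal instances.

D1: not dominated.
D2: not dominated (best price).
D3: not dominated (best network).
D4: dominated by D2 (price 15.92≤20.12, memory 103≥96, network 19≥14, vCPUs 38≥22).
D5: not dominated.
D6: not dominated (best memory).
D7: not dominated.
D8: dominated by D2 (price 15.92≤29.26, memory 103≥14, network 19≥2, vCPUs 38≥29).
D9: not dominated.
D10: not dominated.

D1, D2, D3, D5, D6, D7, D9, D10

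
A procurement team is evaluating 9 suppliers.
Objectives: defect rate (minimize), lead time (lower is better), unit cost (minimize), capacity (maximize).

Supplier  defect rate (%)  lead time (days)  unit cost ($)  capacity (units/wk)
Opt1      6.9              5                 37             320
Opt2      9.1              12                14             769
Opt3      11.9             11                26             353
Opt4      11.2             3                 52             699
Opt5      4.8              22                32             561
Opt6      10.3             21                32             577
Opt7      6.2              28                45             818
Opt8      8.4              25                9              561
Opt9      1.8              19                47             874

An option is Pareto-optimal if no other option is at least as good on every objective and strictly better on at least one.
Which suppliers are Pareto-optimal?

Opt1: not dominated.
Opt2: not dominated.
Opt3: not dominated.
Opt4: not dominated (best lead time).
Opt5: not dominated.
Opt6: dominated by Opt2 (defect rate 9.1≤10.3, lead time 12≤21, unit cost 14≤32, capacity 769≥577).
Opt7: not dominated.
Opt8: not dominated (best unit cost).
Opt9: not dominated (best defect rate).

Opt1, Opt2, Opt3, Opt4, Opt5, Opt7, Opt8, Opt9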